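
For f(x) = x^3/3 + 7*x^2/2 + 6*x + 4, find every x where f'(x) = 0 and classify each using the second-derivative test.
f'(x) = x^2 + 7*x + 6

Solve f'(x) = 0:
  Factor: x^2 + 7*x + 6 = (x + 1)*(x + 6) = 0.
  ⇒ x = -6, -1

f''(x) = 2*x + 7
Second-derivative test at each critical point:
  f''(-6) = -5 < 0 → local maximum
  f''(-1) = 5 > 0 → local minimum

Critical points: x = -6 (local maximum); x = -1 (local minimum)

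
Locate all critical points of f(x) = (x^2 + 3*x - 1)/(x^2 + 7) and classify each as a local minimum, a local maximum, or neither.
f'(x) = (-3*x^2 + 16*x + 21)/(x^4 + 14*x^2 + 49)

Solve f'(x) = 0:
  f'(x) = -(3*x^2 - 16*x - 21)/(x^2 + 7)^2; the denominator is positive wherever f is defined, so f'(x) = 0 ⇔ -3*x^2 + 16*x + 21 = 0.
  3*x^2 - 16*x - 21 = 0 has no rational roots; quadratic formula: x = (16 ± √508)/6.
  ⇒ x = 8/3 - sqrt(127)/3 ≈ -1.0898, 8/3 + sqrt(127)/3 ≈ 6.4231

f''(x) = 2*(3*x^3 - 24*x^2 - 63*x + 56)/(x^6 + 21*x^4 + 147*x^2 + 343)
Second-derivative test at each critical point:
  f''(-1.0898) = 0.3362 > 0 → local minimum
  f''(6.4231) = -0.0097 < 0 → local maximum

Critical points: x = 8/3 - sqrt(127)/3 ≈ -1.0898 (local minimum); x = 8/3 + sqrt(127)/3 ≈ 6.4231 (local maximum)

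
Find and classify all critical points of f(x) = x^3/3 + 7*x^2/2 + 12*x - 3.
f'(x) = x^2 + 7*x + 12

Solve f'(x) = 0:
  Factor: x^2 + 7*x + 12 = (x + 3)*(x + 4) = 0.
  ⇒ x = -4, -3

f''(x) = 2*x + 7
Second-derivative test at each critical point:
  f''(-4) = -1 < 0 → local maximum
  f''(-3) = 1 > 0 → local minimum

Critical points: x = -4 (local maximum); x = -3 (local minimum)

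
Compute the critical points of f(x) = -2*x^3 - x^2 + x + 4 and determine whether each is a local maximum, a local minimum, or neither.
f'(x) = -6*x^2 - 2*x + 1

Solve f'(x) = 0:
  6*x^2 + 2*x - 1 = 0 has no rational roots; quadratic formula: x = (-2 ± √28)/12.
  ⇒ x = -sqrt(7)/6 - 1/6 ≈ -0.6076, -1/6 + sqrt(7)/6 ≈ 0.2743

f''(x) = -12*x - 2
Second-derivative test at each critical point:
  f''(-0.6076) = 5.2915 > 0 → local minimum
  f''(0.2743) = -5.2915 < 0 → local maximum

Critical points: x = -sqrt(7)/6 - 1/6 ≈ -0.6076 (local minimum); x = -1/6 + sqrt(7)/6 ≈ 0.2743 (local maximum)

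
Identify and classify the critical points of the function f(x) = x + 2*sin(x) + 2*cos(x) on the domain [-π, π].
f'(x) = 2*sqrt(2)*cos(x + pi/4) + 1

Solve f'(x) = 0 on [-π, π]:
  f'(x) = 0 ⇔ -2*sin(x) + 2*cos(x) = -1. Write the left side as R·cos(x + φ) with R = √(2² + 2²) = 2*sqrt(2), cos φ = sqrt(2)/2, sin φ = sqrt(2)/2; then cos(x + φ) = -sqrt(2)/4. Solve for x and keep the solutions lying in [-π, π].
  ⇒ x = -pi + atan((1 - sqrt(7))/(-sqrt(7) - 1)) ≈ -2.7176, atan((1 + sqrt(7))/(-1 + sqrt(7))) ≈ 1.1468

f''(x) = -2*sqrt(2)*sin(x + pi/4)
Second-derivative test at each critical point:
  f''(-2.7176) = 2.6458 > 0 → local minimum
  f''(1.1468) = -2.6458 < 0 → local maximum

Critical points: x = -pi + atan((1 - sqrt(7))/(-sqrt(7) - 1)) ≈ -2.7176 (local minimum); x = atan((1 + sqrt(7))/(-1 + sqrt(7))) ≈ 1.1468 (local maximum)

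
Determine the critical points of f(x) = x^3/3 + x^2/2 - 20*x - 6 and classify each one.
f'(x) = x^2 + x - 20

Solve f'(x) = 0:
  Factor: x^2 + x - 20 = (x - 4)*(x + 5) = 0.
  ⇒ x = -5, 4

f''(x) = 2*x + 1
Second-derivative test at each critical point:
  f''(-5) = -9 < 0 → local maximum
  f''(4) = 9 > 0 → local minimum

Critical points: x = -5 (local maximum); x = 4 (local minimum)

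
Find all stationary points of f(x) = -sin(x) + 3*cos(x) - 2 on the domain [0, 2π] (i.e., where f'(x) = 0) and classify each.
f'(x) = -3*sin(x) - cos(x)

Solve f'(x) = 0 on [0, 2π]:
  f'(x) = 0 ⇔ -cos(x) = 3*sin(x) ⇔ tan(x) = -1/3, i.e. x = arctan(-1/3) + nπ; keep the solutions lying in [0, 2π].
  ⇒ x = pi - atan(1/3) ≈ 2.8198, -atan(1/3) + 2*pi ≈ 5.9614

f''(x) = sin(x) - 3*cos(x)
Second-derivative test at each critical point:
  f''(2.8198) = 3.1623 > 0 → local minimum
  f''(5.9614) = -3.1623 < 0 → local maximum

Critical points: x = pi - atan(1/3) ≈ 2.8198 (local minimum); x = -atan(1/3) + 2*pi ≈ 5.9614 (local maximum)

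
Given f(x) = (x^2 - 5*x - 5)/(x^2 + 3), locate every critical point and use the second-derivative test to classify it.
f'(x) = (5*x^2 + 16*x - 15)/(x^4 + 6*x^2 + 9)

Solve f'(x) = 0:
  f'(x) = (5*x^2 + 16*x - 15)/(x^2 + 3)^2; the denominator is positive wherever f is defined, so f'(x) = 0 ⇔ 5*x^2 + 16*x - 15 = 0.
  5*x^2 + 16*x - 15 = 0 has no rational roots; quadratic formula: x = (-16 ± √556)/10.
  ⇒ x = -sqrt(139)/5 - 8/5 ≈ -3.9580, -8/5 + sqrt(139)/5 ≈ 0.7580

f''(x) = 2*(-5*x^3 - 24*x^2 + 45*x + 24)/(x^6 + 9*x^4 + 27*x^2 + 27)
Second-derivative test at each critical point:
  f''(-3.9580) = -0.0677 < 0 → local maximum
  f''(0.7580) = 1.8455 > 0 → local minimum

Critical points: x = -sqrt(139)/5 - 8/5 ≈ -3.9580 (local maximum); x = -8/5 + sqrt(139)/5 ≈ 0.7580 (local minimum)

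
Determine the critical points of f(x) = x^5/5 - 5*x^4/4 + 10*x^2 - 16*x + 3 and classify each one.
f'(x) = x^4 - 5*x^3 + 20*x - 16

Solve f'(x) = 0:
  Factor: x^4 - 5*x^3 + 20*x - 16 = (x - 4)*(x - 2)*(x - 1)*(x + 2) = 0.
  ⇒ x = -2, 1, 2, 4

f''(x) = 4*x^3 - 15*x^2 + 20
Second-derivative test at each critical point:
  f''(-2) = -72 < 0 → local maximum
  f''(1) = 9 > 0 → local minimum
  f''(2) = -8 < 0 → local maximum
  f''(4) = 36 > 0 → local minimum

Critical points: x = -2 (local maximum); x = 1 (local minimum); x = 2 (local maximum); x = 4 (local minimum)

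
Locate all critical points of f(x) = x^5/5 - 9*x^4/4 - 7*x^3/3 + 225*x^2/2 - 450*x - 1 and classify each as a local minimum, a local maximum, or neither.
f'(x) = x^4 - 9*x^3 - 7*x^2 + 225*x - 450

Solve f'(x) = 0:
  Factor: x^4 - 9*x^3 - 7*x^2 + 225*x - 450 = (x - 6)*(x - 5)*(x - 3)*(x + 5) = 0.
  ⇒ x = -5, 3, 5, 6

f''(x) = 4*x^3 - 27*x^2 - 14*x + 225
Second-derivative test at each critical point:
  f''(-5) = -880 < 0 → local maximum
  f''(3) = 48 > 0 → local minimum
  f''(5) = -20 < 0 → local maximum
  f''(6) = 33 > 0 → local minimum

Critical points: x = -5 (local maximum); x = 3 (local minimum); x = 5 (local maximum); x = 6 (local minimum)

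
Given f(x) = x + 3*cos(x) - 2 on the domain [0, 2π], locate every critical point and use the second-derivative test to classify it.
f'(x) = 1 - 3*sin(x)

Solve f'(x) = 0 on [0, 2π]:
  f'(x) = 0 ⇔ sin(x) = 1/3, i.e. x = arcsin(1/3) + 2nπ or x = π − arcsin(1/3) + 2nπ; keep the solutions lying in [0, 2π].
  ⇒ x = asin(1/3) ≈ 0.3398, pi - asin(1/3) ≈ 2.8018

f''(x) = -3*cos(x)
Second-derivative test at each critical point:
  f''(0.3398) = -2.8284 < 0 → local maximum
  f''(2.8018) = 2.8284 > 0 → local minimum

Critical points: x = asin(1/3) ≈ 0.3398 (local maximum); x = pi - asin(1/3) ≈ 2.8018 (local minimum)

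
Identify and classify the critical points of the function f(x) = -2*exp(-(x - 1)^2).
f'(x) = 4*(x - 1)*exp(-(x - 1)^2)

Solve f'(x) = 0:
  f'(x) = (4*x - 4)·exp(-(x - 1)^2) and exp(-(x - 1)^2) > 0 for every x, so f'(x) = 0 ⇔ 4*x - 4 = 0.
  Factor: 4*x - 4 = 4*(x - 1) = 0.
  ⇒ x = 1

f''(x) = 4*(1 - 2*(x - 1)^2)*exp(-(x - 1)^2)
Second-derivative test at each critical point:
  f''(1) = 4 > 0 → local minimum

Critical points: x = 1 (local minimum)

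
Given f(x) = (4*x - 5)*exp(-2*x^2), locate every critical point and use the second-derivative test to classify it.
f'(x) = 4*(-x*(4*x - 5) + 1)*exp(-2*x^2)

Solve f'(x) = 0:
  f'(x) = (-16*x^2 + 20*x + 4)·exp(-2*x^2) and exp(-2*x^2) > 0 for every x, so f'(x) = 0 ⇔ -16*x^2 + 20*x + 4 = 0.
  Factor: -16*x^2 + 20*x + 4 = -4*(4*x^2 - 5*x - 1); 4*x^2 - 5*x - 1 = 0 has no rational roots; quadratic formula: x = (5 ± √41)/8.
  ⇒ x = 5/8 - sqrt(41)/8 ≈ -0.1754, 5/8 + sqrt(41)/8 ≈ 1.4254

f''(x) = 4*(4*x^2*(4*x - 5) - 12*x + 5)*exp(-2*x^2)
Second-derivative test at each critical point:
  f''(-0.1754) = 24.0842 > 0 → local minimum
  f''(1.4254) = -0.4403 < 0 → local maximum

Critical points: x = 5/8 - sqrt(41)/8 ≈ -0.1754 (local minimum); x = 5/8 + sqrt(41)/8 ≈ 1.4254 (local maximum)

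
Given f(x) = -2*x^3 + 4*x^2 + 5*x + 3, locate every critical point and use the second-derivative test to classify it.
f'(x) = -6*x^2 + 8*x + 5

Solve f'(x) = 0:
  6*x^2 - 8*x - 5 = 0 has no rational roots; quadratic formula: x = (8 ± √184)/12.
  ⇒ x = 2/3 - sqrt(46)/6 ≈ -0.4637, 2/3 + sqrt(46)/6 ≈ 1.7971

f''(x) = 8 - 12*x
Second-derivative test at each critical point:
  f''(-0.4637) = 13.5647 > 0 → local minimum
  f''(1.7971) = -13.5647 < 0 → local maximum

Critical points: x = 2/3 - sqrt(46)/6 ≈ -0.4637 (local minimum); x = 2/3 + sqrt(46)/6 ≈ 1.7971 (local maximum)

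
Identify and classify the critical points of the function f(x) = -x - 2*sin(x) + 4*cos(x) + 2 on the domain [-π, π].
f'(x) = -4*sin(x) - 2*cos(x) - 1

Solve f'(x) = 0 on [-π, π]:
  f'(x) = 0 ⇔ -4*sin(x) - 2*cos(x) = 1. Write the left side as R·cos(x + φ) with R = √((-2)² + 4²) = 2*sqrt(5), cos φ = -sqrt(5)/5, sin φ = 2*sqrt(5)/5; then cos(x + φ) = sqrt(5)/10. Solve for x and keep the solutions lying in [-π, π].
  ⇒ x = atan((-sqrt(19) - 2)/(-1 + 2*sqrt(19))) ≈ -0.6892, atan((-2 + sqrt(19))/(-2*sqrt(19) - 1)) + pi ≈ 2.9035

f''(x) = 2*sin(x) - 4*cos(x)
Second-derivative test at each critical point:
  f''(-0.6892) = -4.3589 < 0 → local maximum
  f''(2.9035) = 4.3589 > 0 → local minimum

Critical points: x = atan((-sqrt(19) - 2)/(-1 + 2*sqrt(19))) ≈ -0.6892 (local maximum); x = atan((-2 + sqrt(19))/(-2*sqrt(19) - 1)) + pi ≈ 2.9035 (local minimum)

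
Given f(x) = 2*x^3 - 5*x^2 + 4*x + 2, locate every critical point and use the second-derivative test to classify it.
f'(x) = 6*x^2 - 10*x + 4

Solve f'(x) = 0:
  Factor: 6*x^2 - 10*x + 4 = 2*(x - 1)*(3*x - 2) = 0.
  ⇒ x = 2/3, 1

f''(x) = 12*x - 10
Second-derivative test at each critical point:
  f''(2/3) = -2 < 0 → local maximum
  f''(1) = 2 > 0 → local minimum

Critical points: x = 2/3 (local maximum); x = 1 (local minimum)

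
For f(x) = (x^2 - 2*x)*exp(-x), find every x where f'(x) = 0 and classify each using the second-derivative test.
f'(x) = (-x^2 + 4*x - 2)*exp(-x)

Solve f'(x) = 0:
  f'(x) = (-x^2 + 4*x - 2)·exp(-x) and exp(-x) > 0 for every x, so f'(x) = 0 ⇔ -x^2 + 4*x - 2 = 0.
  x^2 - 4*x + 2 = 0 has no rational roots; quadratic formula: x = (4 ± √8)/2.
  ⇒ x = 2 - sqrt(2) ≈ 0.5858, sqrt(2) + 2 ≈ 3.4142

f''(x) = (x^2 - 6*x + 6)*exp(-x)
Second-derivative test at each critical point:
  f''(0.5858) = 1.5745 > 0 → local minimum
  f''(3.4142) = -0.0931 < 0 → local maximum

Critical points: x = 2 - sqrt(2) ≈ 0.5858 (local minimum); x = sqrt(2) + 2 ≈ 3.4142 (local maximum)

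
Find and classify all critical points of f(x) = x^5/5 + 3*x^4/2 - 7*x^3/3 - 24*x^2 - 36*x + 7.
f'(x) = x^4 + 6*x^3 - 7*x^2 - 48*x - 36

Solve f'(x) = 0:
  Factor: x^4 + 6*x^3 - 7*x^2 - 48*x - 36 = (x - 3)*(x + 1)*(x + 2)*(x + 6) = 0.
  ⇒ x = -6, -2, -1, 3

f''(x) = 4*x^3 + 18*x^2 - 14*x - 48
Second-derivative test at each critical point:
  f''(-6) = -180 < 0 → local maximum
  f''(-2) = 20 > 0 → local minimum
  f''(-1) = -20 < 0 → local maximum
  f''(3) = 180 > 0 → local minimum

Critical points: x = -6 (local maximum); x = -2 (local minimum); x = -1 (local maximum); x = 3 (local minimum)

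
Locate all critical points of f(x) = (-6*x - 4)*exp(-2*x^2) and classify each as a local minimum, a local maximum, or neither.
f'(x) = 2*(4*x*(3*x + 2) - 3)*exp(-2*x^2)

Solve f'(x) = 0:
  f'(x) = (24*x^2 + 16*x - 6)·exp(-2*x^2) and exp(-2*x^2) > 0 for every x, so f'(x) = 0 ⇔ 24*x^2 + 16*x - 6 = 0.
  Factor: 24*x^2 + 16*x - 6 = 2*(12*x^2 + 8*x - 3); 12*x^2 + 8*x - 3 = 0 has no rational roots; quadratic formula: x = (-8 ± √208)/24.
  ⇒ x = -sqrt(13)/6 - 1/3 ≈ -0.9343, -1/3 + sqrt(13)/6 ≈ 0.2676

f''(x) = 8*(-12*x^3 - 8*x^2 + 9*x + 2)*exp(-2*x^2)
Second-derivative test at each critical point:
  f''(-0.9343) = -5.0341 < 0 → local maximum
  f''(0.2676) = 24.9957 > 0 → local minimum

Critical points: x = -sqrt(13)/6 - 1/3 ≈ -0.9343 (local maximum); x = -1/3 + sqrt(13)/6 ≈ 0.2676 (local minimum)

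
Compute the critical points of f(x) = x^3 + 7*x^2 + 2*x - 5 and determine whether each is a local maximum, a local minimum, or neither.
f'(x) = 3*x^2 + 14*x + 2

Solve f'(x) = 0:
  3*x^2 + 14*x + 2 = 0 has no rational roots; quadratic formula: x = (-14 ± √172)/6.
  ⇒ x = -7/3 - sqrt(43)/3 ≈ -4.5191, -7/3 + sqrt(43)/3 ≈ -0.1475

f''(x) = 6*x + 14
Second-derivative test at each critical point:
  f''(-4.5191) = -13.1149 < 0 → local maximum
  f''(-0.1475) = 13.1149 > 0 → local minimum

Critical points: x = -7/3 - sqrt(43)/3 ≈ -4.5191 (local maximum); x = -7/3 + sqrt(43)/3 ≈ -0.1475 (local minimum)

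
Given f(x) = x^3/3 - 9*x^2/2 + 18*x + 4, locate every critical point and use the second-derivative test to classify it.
f'(x) = x^2 - 9*x + 18

Solve f'(x) = 0:
  Factor: x^2 - 9*x + 18 = (x - 6)*(x - 3) = 0.
  ⇒ x = 3, 6

f''(x) = 2*x - 9
Second-derivative test at each critical point:
  f''(3) = -3 < 0 → local maximum
  f''(6) = 3 > 0 → local minimum

Critical points: x = 3 (local maximum); x = 6 (local minimum)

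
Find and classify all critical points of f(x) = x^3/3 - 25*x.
f'(x) = x^2 - 25

Solve f'(x) = 0:
  Factor: x^2 - 25 = (x - 5)*(x + 5) = 0.
  ⇒ x = -5, 5

f''(x) = 2*x
Second-derivative test at each critical point:
  f''(-5) = -10 < 0 → local maximum
  f''(5) = 10 > 0 → local minimum

Critical points: x = -5 (local maximum); x = 5 (local minimum)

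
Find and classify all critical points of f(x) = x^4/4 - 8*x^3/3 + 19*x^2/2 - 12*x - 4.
f'(x) = x^3 - 8*x^2 + 19*x - 12

Solve f'(x) = 0:
  Factor: x^3 - 8*x^2 + 19*x - 12 = (x - 4)*(x - 3)*(x - 1) = 0.
  ⇒ x = 1, 3, 4

f''(x) = 3*x^2 - 16*x + 19
Second-derivative test at each critical point:
  f''(1) = 6 > 0 → local minimum
  f''(3) = -2 < 0 → local maximum
  f''(4) = 3 > 0 → local minimum

Critical points: x = 1 (local minimum); x = 3 (local maximum); x = 4 (local minimum)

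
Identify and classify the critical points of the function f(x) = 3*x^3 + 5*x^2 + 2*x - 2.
f'(x) = 9*x^2 + 10*x + 2

Solve f'(x) = 0:
  9*x^2 + 10*x + 2 = 0 has no rational roots; quadratic formula: x = (-10 ± √28)/18.
  ⇒ x = -5/9 - sqrt(7)/9 ≈ -0.8495, -5/9 + sqrt(7)/9 ≈ -0.2616

f''(x) = 18*x + 10
Second-derivative test at each critical point:
  f''(-0.8495) = -5.2915 < 0 → local maximum
  f''(-0.2616) = 5.2915 > 0 → local minimum

Critical points: x = -5/9 - sqrt(7)/9 ≈ -0.8495 (local maximum); x = -5/9 + sqrt(7)/9 ≈ -0.2616 (local minimum)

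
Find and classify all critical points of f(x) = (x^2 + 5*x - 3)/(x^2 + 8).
f'(x) = (-5*x^2 + 22*x + 40)/(x^4 + 16*x^2 + 64)

Solve f'(x) = 0:
  f'(x) = -(5*x^2 - 22*x - 40)/(x^2 + 8)^2; the denominator is positive wherever f is defined, so f'(x) = 0 ⇔ -5*x^2 + 22*x + 40 = 0.
  5*x^2 - 22*x - 40 = 0 has no rational roots; quadratic formula: x = (22 ± √1284)/10.
  ⇒ x = 11/5 - sqrt(321)/5 ≈ -1.3833, 11/5 + sqrt(321)/5 ≈ 5.7833

f''(x) = 2*(5*x^3 - 33*x^2 - 120*x + 88)/(x^6 + 24*x^4 + 192*x^2 + 512)
Second-derivative test at each critical point:
  f''(-1.3833) = 0.3646 > 0 → local minimum
  f''(5.7833) = -0.0209 < 0 → local maximum

Critical points: x = 11/5 - sqrt(321)/5 ≈ -1.3833 (local minimum); x = 11/5 + sqrt(321)/5 ≈ 5.7833 (local maximum)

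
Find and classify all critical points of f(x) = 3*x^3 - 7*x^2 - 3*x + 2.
f'(x) = 9*x^2 - 14*x - 3

Solve f'(x) = 0:
  9*x^2 - 14*x - 3 = 0 has no rational roots; quadratic formula: x = (14 ± √304)/18.
  ⇒ x = 7/9 - 2*sqrt(19)/9 ≈ -0.1909, 7/9 + 2*sqrt(19)/9 ≈ 1.7464

f''(x) = 18*x - 14
Second-derivative test at each critical point:
  f''(-0.1909) = -17.4356 < 0 → local maximum
  f''(1.7464) = 17.4356 > 0 → local minimum

Critical points: x = 7/9 - 2*sqrt(19)/9 ≈ -0.1909 (local maximum); x = 7/9 + 2*sqrt(19)/9 ≈ 1.7464 (local minimum)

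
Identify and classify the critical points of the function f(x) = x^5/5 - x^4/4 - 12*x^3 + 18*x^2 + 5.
f'(x) = x*(x^3 - x^2 - 36*x + 36)

Solve f'(x) = 0:
  Factor: x^4 - x^3 - 36*x^2 + 36*x = x*(x - 6)*(x - 1)*(x + 6) = 0.
  ⇒ x = -6, 0, 1, 6

f''(x) = 4*x^3 - 3*x^2 - 72*x + 36
Second-derivative test at each critical point:
  f''(-6) = -504 < 0 → local maximum
  f''(0) = 36 > 0 → local minimum
  f''(1) = -35 < 0 → local maximum
  f''(6) = 360 > 0 → local minimum

Critical points: x = -6 (local maximum); x = 0 (local minimum); x = 1 (local maximum); x = 6 (local minimum)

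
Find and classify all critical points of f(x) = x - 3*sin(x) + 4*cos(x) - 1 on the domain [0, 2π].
f'(x) = -4*sin(x) - 3*cos(x) + 1

Solve f'(x) = 0 on [0, 2π]:
  f'(x) = 0 ⇔ -4*sin(x) - 3*cos(x) = -1. Write the left side as R·cos(x + φ) with R = √((-3)² + 4²) = 5, cos φ = -3/5, sin φ = 4/5; then cos(x + φ) = -1/5. Solve for x and keep the solutions lying in [0, 2π].
  ⇒ x = atan((4 + 6*sqrt(6))/(3 - 8*sqrt(6))) + pi ≈ 2.2967, atan((4 - 6*sqrt(6))/(3 + 8*sqrt(6))) + 2*pi ≈ 5.8410

f''(x) = 3*sin(x) - 4*cos(x)
Second-derivative test at each critical point:
  f''(2.2967) = 4.8990 > 0 → local minimum
  f''(5.8410) = -4.8990 < 0 → local maximum

Critical points: x = atan((4 + 6*sqrt(6))/(3 - 8*sqrt(6))) + pi ≈ 2.2967 (local minimum); x = atan((4 - 6*sqrt(6))/(3 + 8*sqrt(6))) + 2*pi ≈ 5.8410 (local maximum)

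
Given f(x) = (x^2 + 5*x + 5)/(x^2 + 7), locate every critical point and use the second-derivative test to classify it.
f'(x) = (-5*x^2 + 4*x + 35)/(x^4 + 14*x^2 + 49)

Solve f'(x) = 0:
  f'(x) = -(5*x^2 - 4*x - 35)/(x^2 + 7)^2; the denominator is positive wherever f is defined, so f'(x) = 0 ⇔ -5*x^2 + 4*x + 35 = 0.
  5*x^2 - 4*x - 35 = 0 has no rational roots; quadratic formula: x = (4 ± √716)/10.
  ⇒ x = 2/5 - sqrt(179)/5 ≈ -2.2758, 2/5 + sqrt(179)/5 ≈ 3.0758

f''(x) = 2*(5*x^3 - 6*x^2 - 105*x + 14)/(x^6 + 21*x^4 + 147*x^2 + 343)
Second-derivative test at each critical point:
  f''(-2.2758) = 0.1804 > 0 → local minimum
  f''(3.0758) = -0.0988 < 0 → local maximum

Critical points: x = 2/5 - sqrt(179)/5 ≈ -2.2758 (local minimum); x = 2/5 + sqrt(179)/5 ≈ 3.0758 (local maximum)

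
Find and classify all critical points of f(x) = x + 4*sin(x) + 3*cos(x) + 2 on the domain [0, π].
f'(x) = -3*sin(x) + 4*cos(x) + 1

Solve f'(x) = 0 on [0, π]:
  f'(x) = 0 ⇔ -3*sin(x) + 4*cos(x) = -1. Write the left side as R·cos(x + φ) with R = √(4² + 3²) = 5, cos φ = 4/5, sin φ = 3/5; then cos(x + φ) = -1/5. Solve for x and keep the solutions lying in [0, π].
  ⇒ x = atan((3 + 8*sqrt(6))/(-4 + 6*sqrt(6))) ≈ 1.1287

f''(x) = -4*sin(x) - 3*cos(x)
Second-derivative test at each critical point:
  f''(1.1287) = -4.8990 < 0 → local maximum

Critical points: x = atan((3 + 8*sqrt(6))/(-4 + 6*sqrt(6))) ≈ 1.1287 (local maximum)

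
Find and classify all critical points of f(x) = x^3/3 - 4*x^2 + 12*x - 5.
f'(x) = x^2 - 8*x + 12

Solve f'(x) = 0:
  Factor: x^2 - 8*x + 12 = (x - 6)*(x - 2) = 0.
  ⇒ x = 2, 6

f''(x) = 2*x - 8
Second-derivative test at each critical point:
  f''(2) = -4 < 0 → local maximum
  f''(6) = 4 > 0 → local minimum

Critical points: x = 2 (local maximum); x = 6 (local minimum)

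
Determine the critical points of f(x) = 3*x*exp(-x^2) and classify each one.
f'(x) = 3*(1 - 2*x^2)*exp(-x^2)

Solve f'(x) = 0:
  f'(x) = (3 - 6*x^2)·exp(-x^2) and exp(-x^2) > 0 for every x, so f'(x) = 0 ⇔ 3 - 6*x^2 = 0.
  Factor: 3 - 6*x^2 = -3*(2*x^2 - 1); 2*x^2 - 1 = 0 has no rational roots; quadratic formula: x = (0 ± √8)/4.
  ⇒ x = -sqrt(2)/2 ≈ -0.7071, sqrt(2)/2 ≈ 0.7071

f''(x) = (12*x^3 - 18*x)*exp(-x^2)
Second-derivative test at each critical point:
  f''(-0.7071) = 5.1466 > 0 → local minimum
  f''(0.7071) = -5.1466 < 0 → local maximum

Critical points: x = -sqrt(2)/2 ≈ -0.7071 (local minimum); x = sqrt(2)/2 ≈ 0.7071 (local maximum)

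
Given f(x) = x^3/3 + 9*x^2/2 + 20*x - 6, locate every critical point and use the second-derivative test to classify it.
f'(x) = x^2 + 9*x + 20

Solve f'(x) = 0:
  Factor: x^2 + 9*x + 20 = (x + 4)*(x + 5) = 0.
  ⇒ x = -5, -4

f''(x) = 2*x + 9
Second-derivative test at each critical point:
  f''(-5) = -1 < 0 → local maximum
  f''(-4) = 1 > 0 → local minimum

Critical points: x = -5 (local maximum); x = -4 (local minimum)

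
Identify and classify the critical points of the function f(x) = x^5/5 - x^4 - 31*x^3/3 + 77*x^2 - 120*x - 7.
f'(x) = x^4 - 4*x^3 - 31*x^2 + 154*x - 120

Solve f'(x) = 0:
  Factor: x^4 - 4*x^3 - 31*x^2 + 154*x - 120 = (x - 5)*(x - 4)*(x - 1)*(x + 6) = 0.
  ⇒ x = -6, 1, 4, 5

f''(x) = 4*x^3 - 12*x^2 - 62*x + 154
Second-derivative test at each critical point:
  f''(-6) = -770 < 0 → local maximum
  f''(1) = 84 > 0 → local minimum
  f''(4) = -30 < 0 → local maximum
  f''(5) = 44 > 0 → local minimum

Critical points: x = -6 (local maximum); x = 1 (local minimum); x = 4 (local maximum); x = 5 (local minimum)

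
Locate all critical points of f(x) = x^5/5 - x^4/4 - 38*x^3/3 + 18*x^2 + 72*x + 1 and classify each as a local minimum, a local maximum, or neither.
f'(x) = x^4 - x^3 - 38*x^2 + 36*x + 72

Solve f'(x) = 0:
  Factor: x^4 - x^3 - 38*x^2 + 36*x + 72 = (x - 6)*(x - 2)*(x + 1)*(x + 6) = 0.
  ⇒ x = -6, -1, 2, 6

f''(x) = 4*x^3 - 3*x^2 - 76*x + 36
Second-derivative test at each critical point:
  f''(-6) = -480 < 0 → local maximum
  f''(-1) = 105 > 0 → local minimum
  f''(2) = -96 < 0 → local maximum
  f''(6) = 336 > 0 → local minimum

Critical points: x = -6 (local maximum); x = -1 (local minimum); x = 2 (local maximum); x = 6 (local minimum)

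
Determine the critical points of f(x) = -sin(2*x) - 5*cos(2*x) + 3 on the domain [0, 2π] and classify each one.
f'(x) = 10*sin(2*x) - 2*cos(2*x)

Solve f'(x) = 0 on [0, 2π]:
  f'(x) = 0 ⇔ -cos(2*x) = -5*sin(2*x) ⇔ tan(2*x) = 1/5, i.e. 2*x = arctan(1/5) + nπ; keep the solutions lying in [0, 2π].
  ⇒ x = atan(1/5)/2 ≈ 0.0987, atan(1/5)/2 + pi/2 ≈ 1.6695, atan(1/5)/2 + pi ≈ 3.2403, atan(1/5)/2 + 3*pi/2 ≈ 4.8111

f''(x) = 4*sin(2*x) + 20*cos(2*x)
Second-derivative test at each critical point:
  f''(0.0987) = 20.3961 > 0 → local minimum
  f''(1.6695) = -20.3961 < 0 → local maximum
  f''(3.2403) = 20.3961 > 0 → local minimum
  f''(4.8111) = -20.3961 < 0 → local maximum

Critical points: x = atan(1/5)/2 ≈ 0.0987 (local minimum); x = atan(1/5)/2 + pi/2 ≈ 1.6695 (local maximum); x = atan(1/5)/2 + pi ≈ 3.2403 (local minimum); x = atan(1/5)/2 + 3*pi/2 ≈ 4.8111 (local maximum)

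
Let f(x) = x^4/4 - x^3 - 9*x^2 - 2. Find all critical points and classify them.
f'(x) = x*(x^2 - 3*x - 18)

Solve f'(x) = 0:
  Factor: x^3 - 3*x^2 - 18*x = x*(x - 6)*(x + 3) = 0.
  ⇒ x = -3, 0, 6

f''(x) = 3*x^2 - 6*x - 18
Second-derivative test at each critical point:
  f''(-3) = 27 > 0 → local minimum
  f''(0) = -18 < 0 → local maximum
  f''(6) = 54 > 0 → local minimum

Critical points: x = -3 (local minimum); x = 0 (local maximum); x = 6 (local minimum)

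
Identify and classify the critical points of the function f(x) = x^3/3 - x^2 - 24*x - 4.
f'(x) = x^2 - 2*x - 24

Solve f'(x) = 0:
  Factor: x^2 - 2*x - 24 = (x - 6)*(x + 4) = 0.
  ⇒ x = -4, 6

f''(x) = 2*x - 2
Second-derivative test at each critical point:
  f''(-4) = -10 < 0 → local maximum
  f''(6) = 10 > 0 → local minimum

Critical points: x = -4 (local maximum); x = 6 (local minimum)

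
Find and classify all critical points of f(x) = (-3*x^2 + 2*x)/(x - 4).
f'(x) = (-3*x^2 + 24*x - 8)/(x^2 - 8*x + 16)

Solve f'(x) = 0:
  f'(x) = -(3*x^2 - 24*x + 8)/(x - 4)^2; the denominator is positive wherever f is defined, so f'(x) = 0 ⇔ -3*x^2 + 24*x - 8 = 0.
  3*x^2 - 24*x + 8 = 0 has no rational roots; quadratic formula: x = (24 ± √480)/6.
  ⇒ x = 4 - 2*sqrt(30)/3 ≈ 0.3485, 2*sqrt(30)/3 + 4 ≈ 7.6515

f''(x) = -80/(x^3 - 12*x^2 + 48*x - 64)
Second-derivative test at each critical point:
  f''(0.3485) = 1.6432 > 0 → local minimum
  f''(7.6515) = -1.6432 < 0 → local maximum

Critical points: x = 4 - 2*sqrt(30)/3 ≈ 0.3485 (local minimum); x = 2*sqrt(30)/3 + 4 ≈ 7.6515 (local maximum)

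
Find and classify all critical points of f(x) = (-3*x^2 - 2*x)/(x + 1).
f'(x) = (-3*x^2 - 6*x - 2)/(x^2 + 2*x + 1)

Solve f'(x) = 0:
  f'(x) = -(3*x^2 + 6*x + 2)/(x + 1)^2; the denominator is positive wherever f is defined, so f'(x) = 0 ⇔ -3*x^2 - 6*x - 2 = 0.
  3*x^2 + 6*x + 2 = 0 has no rational roots; quadratic formula: x = (-6 ± √12)/6.
  ⇒ x = -1 - sqrt(3)/3 ≈ -1.5774, -1 + sqrt(3)/3 ≈ -0.4226

f''(x) = -2/(x^3 + 3*x^2 + 3*x + 1)
Second-derivative test at each critical point:
  f''(-1.5774) = 10.3923 > 0 → local minimum
  f''(-0.4226) = -10.3923 < 0 → local maximum

Critical points: x = -1 - sqrt(3)/3 ≈ -1.5774 (local minimum); x = -1 + sqrt(3)/3 ≈ -0.4226 (local maximum)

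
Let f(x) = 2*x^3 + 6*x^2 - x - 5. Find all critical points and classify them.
f'(x) = 6*x^2 + 12*x - 1

Solve f'(x) = 0:
  6*x^2 + 12*x - 1 = 0 has no rational roots; quadratic formula: x = (-12 ± √168)/12.
  ⇒ x = -sqrt(42)/6 - 1 ≈ -2.0801, -1 + sqrt(42)/6 ≈ 0.0801

f''(x) = 12*x + 12
Second-derivative test at each critical point:
  f''(-2.0801) = -12.9615 < 0 → local maximum
  f''(0.0801) = 12.9615 > 0 → local minimum

Critical points: x = -sqrt(42)/6 - 1 ≈ -2.0801 (local maximum); x = -1 + sqrt(42)/6 ≈ 0.0801 (local minimum)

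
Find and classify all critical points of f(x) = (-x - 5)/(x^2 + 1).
f'(x) = (-x^2 + 2*x*(x + 5) - 1)/(x^2 + 1)^2

Solve f'(x) = 0:
  f'(x) = (x^2 + 10*x - 1)/(x^2 + 1)^2; the denominator is positive wherever f is defined, so f'(x) = 0 ⇔ x^2 + 10*x - 1 = 0.
  x^2 + 10*x - 1 = 0 has no rational roots; quadratic formula: x = (-10 ± √104)/2.
  ⇒ x = -sqrt(26) - 5 ≈ -10.0990, -5 + sqrt(26) ≈ 0.0990

f''(x) = 2*(-4*x^2*(x + 5) + (3*x + 5)*(x^2 + 1))/(x^2 + 1)^3
Second-derivative test at each critical point:
  f''(-10.0990) = -0.0010 < 0 → local maximum
  f''(0.0990) = 10.0010 > 0 → local minimum

Critical points: x = -sqrt(26) - 5 ≈ -10.0990 (local maximum); x = -5 + sqrt(26) ≈ 0.0990 (local minimum)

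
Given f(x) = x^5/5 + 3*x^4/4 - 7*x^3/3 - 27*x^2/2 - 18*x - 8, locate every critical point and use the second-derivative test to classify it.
f'(x) = x^4 + 3*x^3 - 7*x^2 - 27*x - 18

Solve f'(x) = 0:
  Factor: x^4 + 3*x^3 - 7*x^2 - 27*x - 18 = (x - 3)*(x + 1)*(x + 2)*(x + 3) = 0.
  ⇒ x = -3, -2, -1, 3

f''(x) = 4*x^3 + 9*x^2 - 14*x - 27
Second-derivative test at each critical point:
  f''(-3) = -12 < 0 → local maximum
  f''(-2) = 5 > 0 → local minimum
  f''(-1) = -8 < 0 → local maximum
  f''(3) = 120 > 0 → local minimum

Critical points: x = -3 (local maximum); x = -2 (local minimum); x = -1 (local maximum); x = 3 (local minimum)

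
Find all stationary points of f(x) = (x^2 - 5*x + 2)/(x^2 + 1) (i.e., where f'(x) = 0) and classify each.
f'(x) = (5*x^2 - 2*x - 5)/(x^4 + 2*x^2 + 1)

Solve f'(x) = 0:
  f'(x) = (5*x^2 - 2*x - 5)/(x^2 + 1)^2; the denominator is positive wherever f is defined, so f'(x) = 0 ⇔ 5*x^2 - 2*x - 5 = 0.
  5*x^2 - 2*x - 5 = 0 has no rational roots; quadratic formula: x = (2 ± √104)/10.
  ⇒ x = 1/5 - sqrt(26)/5 ≈ -0.8198, 1/5 + sqrt(26)/5 ≈ 1.2198

f''(x) = 2*(-5*x^3 + 3*x^2 + 15*x - 1)/(x^6 + 3*x^4 + 3*x^2 + 1)
Second-derivative test at each critical point:
  f''(-0.8198) = -3.6476 < 0 → local maximum
  f''(1.2198) = 1.6476 > 0 → local minimum

Critical points: x = 1/5 - sqrt(26)/5 ≈ -0.8198 (local maximum); x = 1/5 + sqrt(26)/5 ≈ 1.2198 (local minimum)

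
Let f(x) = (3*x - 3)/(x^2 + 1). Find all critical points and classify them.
f'(x) = 3*(x^2 - 2*x*(x - 1) + 1)/(x^2 + 1)^2

Solve f'(x) = 0:
  f'(x) = -3*(x^2 - 2*x - 1)/(x^2 + 1)^2; the denominator is positive wherever f is defined, so f'(x) = 0 ⇔ -3*x^2 + 6*x + 3 = 0.
  Factor: -3*x^2 + 6*x + 3 = -3*(x^2 - 2*x - 1); x^2 - 2*x - 1 = 0 has no rational roots; quadratic formula: x = (2 ± √8)/2.
  ⇒ x = 1 - sqrt(2) ≈ -0.4142, 1 + sqrt(2) ≈ 2.4142

f''(x) = 6*(4*x^2*(x - 1) + (1 - 3*x)*(x^2 + 1))/(x^2 + 1)^3
Second-derivative test at each critical point:
  f''(-0.4142) = 6.1820 > 0 → local minimum
  f''(2.4142) = -0.1820 < 0 → local maximum

Critical points: x = 1 - sqrt(2) ≈ -0.4142 (local minimum); x = 1 + sqrt(2) ≈ 2.4142 (local maximum)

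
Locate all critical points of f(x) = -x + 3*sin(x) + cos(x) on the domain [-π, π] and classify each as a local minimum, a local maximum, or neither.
f'(x) = -sin(x) + 3*cos(x) - 1

Solve f'(x) = 0 on [-π, π]:
  f'(x) = 0 ⇔ -sin(x) + 3*cos(x) = 1. Write the left side as R·cos(x + φ) with R = √(3² + 1²) = sqrt(10), cos φ = 3*sqrt(10)/10, sin φ = sqrt(10)/10; then cos(x + φ) = sqrt(10)/10. Solve for x and keep the solutions lying in [-π, π].
  ⇒ x = -pi/2 ≈ -1.5708, atan(4/3) ≈ 0.9273

f''(x) = -3*sin(x) - cos(x)
Second-derivative test at each critical point:
  f''(-1.5708) = 3 > 0 → local minimum
  f''(0.9273) = -3 < 0 → local maximum

Critical points: x = -pi/2 ≈ -1.5708 (local minimum); x = atan(4/3) ≈ 0.9273 (local maximum)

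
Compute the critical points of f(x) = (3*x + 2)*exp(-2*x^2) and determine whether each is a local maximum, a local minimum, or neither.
f'(x) = (-4*x*(3*x + 2) + 3)*exp(-2*x^2)

Solve f'(x) = 0:
  f'(x) = (-12*x^2 - 8*x + 3)·exp(-2*x^2) and exp(-2*x^2) > 0 for every x, so f'(x) = 0 ⇔ -12*x^2 - 8*x + 3 = 0.
  12*x^2 + 8*x - 3 = 0 has no rational roots; quadratic formula: x = (-8 ± √208)/24.
  ⇒ x = -sqrt(13)/6 - 1/3 ≈ -0.9343, -1/3 + sqrt(13)/6 ≈ 0.2676

f''(x) = 4*(4*x^2*(3*x + 2) - 9*x - 2)*exp(-2*x^2)
Second-derivative test at each critical point:
  f''(-0.9343) = 2.5171 > 0 → local minimum
  f''(0.2676) = -12.4979 < 0 → local maximum

Critical points: x = -sqrt(13)/6 - 1/3 ≈ -0.9343 (local minimum); x = -1/3 + sqrt(13)/6 ≈ 0.2676 (local maximum)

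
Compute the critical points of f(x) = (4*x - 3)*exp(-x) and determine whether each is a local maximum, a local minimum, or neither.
f'(x) = (7 - 4*x)*exp(-x)

Solve f'(x) = 0:
  f'(x) = (7 - 4*x)·exp(-x) and exp(-x) > 0 for every x, so f'(x) = 0 ⇔ 7 - 4*x = 0.
  7 - 4*x = 0.
  ⇒ x = 7/4

f''(x) = (4*x - 11)*exp(-x)
Second-derivative test at each critical point:
  f''(7/4) = -0.6951 < 0 → local maximum

Critical points: x = 7/4 (local maximum)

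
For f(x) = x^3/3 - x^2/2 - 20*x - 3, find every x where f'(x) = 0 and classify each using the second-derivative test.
f'(x) = x^2 - x - 20

Solve f'(x) = 0:
  Factor: x^2 - x - 20 = (x - 5)*(x + 4) = 0.
  ⇒ x = -4, 5

f''(x) = 2*x - 1
Second-derivative test at each critical point:
  f''(-4) = -9 < 0 → local maximum
  f''(5) = 9 > 0 → local minimum

Critical points: x = -4 (local maximum); x = 5 (local minimum)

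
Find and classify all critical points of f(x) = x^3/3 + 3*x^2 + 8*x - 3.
f'(x) = x^2 + 6*x + 8

Solve f'(x) = 0:
  Factor: x^2 + 6*x + 8 = (x + 2)*(x + 4) = 0.
  ⇒ x = -4, -2

f''(x) = 2*x + 6
Second-derivative test at each critical point:
  f''(-4) = -2 < 0 → local maximum
  f''(-2) = 2 > 0 → local minimum

Critical points: x = -4 (local maximum); x = -2 (local minimum)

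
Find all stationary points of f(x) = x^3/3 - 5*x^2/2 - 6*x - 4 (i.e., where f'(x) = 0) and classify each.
f'(x) = x^2 - 5*x - 6

Solve f'(x) = 0:
  Factor: x^2 - 5*x - 6 = (x - 6)*(x + 1) = 0.
  ⇒ x = -1, 6

f''(x) = 2*x - 5
Second-derivative test at each critical point:
  f''(-1) = -7 < 0 → local maximum
  f''(6) = 7 > 0 → local minimum

Critical points: x = -1 (local maximum); x = 6 (local minimum)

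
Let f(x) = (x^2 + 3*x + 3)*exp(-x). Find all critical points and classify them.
f'(x) = x*(-x - 1)*exp(-x)

Solve f'(x) = 0:
  f'(x) = (-x^2 - x)·exp(-x) and exp(-x) > 0 for every x, so f'(x) = 0 ⇔ -x^2 - x = 0.
  Factor: -x^2 - x = -x*(x + 1) = 0.
  ⇒ x = -1, 0

f''(x) = (x^2 - x - 1)*exp(-x)
Second-derivative test at each critical point:
  f''(-1) = 2.7183 > 0 → local minimum
  f''(0) = -1 < 0 → local maximum

Critical points: x = -1 (local minimum); x = 0 (local maximum)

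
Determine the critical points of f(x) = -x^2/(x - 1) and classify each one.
f'(x) = x*(2 - x)/(x - 1)^2

Solve f'(x) = 0:
  f'(x) = -x*(x - 2)/(x - 1)^2; the denominator is positive wherever f is defined, so f'(x) = 0 ⇔ -x^2 + 2*x = 0.
  Factor: -x^2 + 2*x = -x*(x - 2) = 0.
  ⇒ x = 0, 2

f''(x) = -2/(x^3 - 3*x^2 + 3*x - 1)
Second-derivative test at each critical point:
  f''(0) = 2 > 0 → local minimum
  f''(2) = -2 < 0 → local maximum

Critical points: x = 0 (local minimum); x = 2 (local maximum)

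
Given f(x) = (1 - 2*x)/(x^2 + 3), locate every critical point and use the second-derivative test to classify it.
f'(x) = 2*(x^2 - x - 3)/(x^4 + 6*x^2 + 9)

Solve f'(x) = 0:
  f'(x) = 2*(x^2 - x - 3)/(x^2 + 3)^2; the denominator is positive wherever f is defined, so f'(x) = 0 ⇔ 2*x^2 - 2*x - 6 = 0.
  Factor: 2*x^2 - 2*x - 6 = 2*(x^2 - x - 3); x^2 - x - 3 = 0 has no rational roots; quadratic formula: x = (1 ± √13)/2.
  ⇒ x = 1/2 - sqrt(13)/2 ≈ -1.3028, 1/2 + sqrt(13)/2 ≈ 2.3028

f''(x) = 2*(4*x^2*(1 - 2*x) + (6*x - 1)*(x^2 + 3))/(x^2 + 3)^3
Second-derivative test at each critical point:
  f''(-1.3028) = -0.3268 < 0 → local maximum
  f''(2.3028) = 0.1046 > 0 → local minimum

Critical points: x = 1/2 - sqrt(13)/2 ≈ -1.3028 (local maximum); x = 1/2 + sqrt(13)/2 ≈ 2.3028 (local minimum)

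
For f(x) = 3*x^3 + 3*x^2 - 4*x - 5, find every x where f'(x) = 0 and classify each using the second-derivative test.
f'(x) = 9*x^2 + 6*x - 4

Solve f'(x) = 0:
  9*x^2 + 6*x - 4 = 0 has no rational roots; quadratic formula: x = (-6 ± √180)/18.
  ⇒ x = -sqrt(5)/3 - 1/3 ≈ -1.0787, -1/3 + sqrt(5)/3 ≈ 0.4120

f''(x) = 18*x + 6
Second-derivative test at each critical point:
  f''(-1.0787) = -13.4164 < 0 → local maximum
  f''(0.4120) = 13.4164 > 0 → local minimum

Critical points: x = -sqrt(5)/3 - 1/3 ≈ -1.0787 (local maximum); x = -1/3 + sqrt(5)/3 ≈ 0.4120 (local minimum)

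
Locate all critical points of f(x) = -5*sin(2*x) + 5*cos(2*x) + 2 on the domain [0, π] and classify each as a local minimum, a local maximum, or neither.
f'(x) = -10*sqrt(2)*sin(2*x + pi/4)

Solve f'(x) = 0 on [0, π]:
  f'(x) = 0 ⇔ -5*cos(2*x) = 5*sin(2*x) ⇔ tan(2*x) = -1, i.e. 2*x = arctan(-1) + nπ; keep the solutions lying in [0, π].
  ⇒ x = 3*pi/8 ≈ 1.1781, 7*pi/8 ≈ 2.7489

f''(x) = -20*sqrt(2)*cos(2*x + pi/4)
Second-derivative test at each critical point:
  f''(1.1781) = 28.2843 > 0 → local minimum
  f''(2.7489) = -28.2843 < 0 → local maximum

Critical points: x = 3*pi/8 ≈ 1.1781 (local minimum); x = 7*pi/8 ≈ 2.7489 (local maximum)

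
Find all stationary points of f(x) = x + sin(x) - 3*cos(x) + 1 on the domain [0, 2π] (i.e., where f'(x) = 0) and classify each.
f'(x) = 3*sin(x) + cos(x) + 1

Solve f'(x) = 0 on [0, 2π]:
  f'(x) = 0 ⇔ 3*sin(x) + cos(x) = -1. Write the left side as R·cos(x + φ) with R = √(1² + (-3)²) = sqrt(10), cos φ = sqrt(10)/10, sin φ = -3*sqrt(10)/10; then cos(x + φ) = -sqrt(10)/10. Solve for x and keep the solutions lying in [0, 2π].
  ⇒ x = pi ≈ 3.1416, -atan(3/4) + 2*pi ≈ 5.6397

f''(x) = -sin(x) + 3*cos(x)
Second-derivative test at each critical point:
  f''(3.1416) = -3 < 0 → local maximum
  f''(5.6397) = 3 > 0 → local minimum

Critical points: x = pi ≈ 3.1416 (local maximum); x = -atan(3/4) + 2*pi ≈ 5.6397 (local minimum)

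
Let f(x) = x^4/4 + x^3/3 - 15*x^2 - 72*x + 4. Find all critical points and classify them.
f'(x) = x^3 + x^2 - 30*x - 72

Solve f'(x) = 0:
  Factor: x^3 + x^2 - 30*x - 72 = (x - 6)*(x + 3)*(x + 4) = 0.
  ⇒ x = -4, -3, 6

f''(x) = 3*x^2 + 2*x - 30
Second-derivative test at each critical point:
  f''(-4) = 10 > 0 → local minimum
  f''(-3) = -9 < 0 → local maximum
  f''(6) = 90 > 0 → local minimum

Critical points: x = -4 (local minimum); x = -3 (local maximum); x = 6 (local minimum)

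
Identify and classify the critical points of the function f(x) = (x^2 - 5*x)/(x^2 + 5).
f'(x) = 5*(x^2 + 2*x - 5)/(x^4 + 10*x^2 + 25)

Solve f'(x) = 0:
  f'(x) = 5*(x^2 + 2*x - 5)/(x^2 + 5)^2; the denominator is positive wherever f is defined, so f'(x) = 0 ⇔ 5*x^2 + 10*x - 25 = 0.
  Factor: 5*x^2 + 10*x - 25 = 5*(x^2 + 2*x - 5); x^2 + 2*x - 5 = 0 has no rational roots; quadratic formula: x = (-2 ± √24)/2.
  ⇒ x = -sqrt(6) - 1 ≈ -3.4495, -1 + sqrt(6) ≈ 1.4495

f''(x) = 10*(-x^3 - 3*x^2 + 15*x + 5)/(x^6 + 15*x^4 + 75*x^2 + 125)
Second-derivative test at each critical point:
  f''(-3.4495) = -0.0858 < 0 → local maximum
  f''(1.4495) = 0.4858 > 0 → local minimum

Critical points: x = -sqrt(6) - 1 ≈ -3.4495 (local maximum); x = -1 + sqrt(6) ≈ 1.4495 (local minimum)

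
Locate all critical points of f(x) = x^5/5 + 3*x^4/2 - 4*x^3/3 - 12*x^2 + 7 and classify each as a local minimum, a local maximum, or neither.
f'(x) = x*(x^3 + 6*x^2 - 4*x - 24)

Solve f'(x) = 0:
  Factor: x^4 + 6*x^3 - 4*x^2 - 24*x = x*(x - 2)*(x + 2)*(x + 6) = 0.
  ⇒ x = -6, -2, 0, 2

f''(x) = 4*x^3 + 18*x^2 - 8*x - 24
Second-derivative test at each critical point:
  f''(-6) = -192 < 0 → local maximum
  f''(-2) = 32 > 0 → local minimum
  f''(0) = -24 < 0 → local maximum
  f''(2) = 64 > 0 → local minimum

Critical points: x = -6 (local maximum); x = -2 (local minimum); x = 0 (local maximum); x = 2 (local minimum)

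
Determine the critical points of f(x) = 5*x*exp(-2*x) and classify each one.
f'(x) = 5*(1 - 2*x)*exp(-2*x)

Solve f'(x) = 0:
  f'(x) = (5 - 10*x)·exp(-2*x) and exp(-2*x) > 0 for every x, so f'(x) = 0 ⇔ 5 - 10*x = 0.
  Factor: 5 - 10*x = -5*(2*x - 1) = 0.
  ⇒ x = 1/2

f''(x) = 20*(x - 1)*exp(-2*x)
Second-derivative test at each critical point:
  f''(1/2) = -3.6788 < 0 → local maximum

Critical points: x = 1/2 (local maximum)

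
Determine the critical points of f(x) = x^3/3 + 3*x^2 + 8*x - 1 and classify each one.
f'(x) = x^2 + 6*x + 8

Solve f'(x) = 0:
  Factor: x^2 + 6*x + 8 = (x + 2)*(x + 4) = 0.
  ⇒ x = -4, -2

f''(x) = 2*x + 6
Second-derivative test at each critical point:
  f''(-4) = -2 < 0 → local maximum
  f''(-2) = 2 > 0 → local minimum

Critical points: x = -4 (local maximum); x = -2 (local minimum)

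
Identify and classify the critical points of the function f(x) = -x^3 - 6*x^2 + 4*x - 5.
f'(x) = -3*x^2 - 12*x + 4

Solve f'(x) = 0:
  3*x^2 + 12*x - 4 = 0 has no rational roots; quadratic formula: x = (-12 ± √192)/6.
  ⇒ x = -4*sqrt(3)/3 - 2 ≈ -4.3094, -2 + 4*sqrt(3)/3 ≈ 0.3094

f''(x) = -6*x - 12
Second-derivative test at each critical point:
  f''(-4.3094) = 13.8564 > 0 → local minimum
  f''(0.3094) = -13.8564 < 0 → local maximum

Critical points: x = -4*sqrt(3)/3 - 2 ≈ -4.3094 (local minimum); x = -2 + 4*sqrt(3)/3 ≈ 0.3094 (local maximum)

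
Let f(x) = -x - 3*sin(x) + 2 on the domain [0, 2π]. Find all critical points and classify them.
f'(x) = -3*cos(x) - 1

Solve f'(x) = 0 on [0, 2π]:
  f'(x) = 0 ⇔ cos(x) = -1/3, i.e. x = ±arccos(-1/3) + 2nπ; keep the solutions lying in [0, 2π].
  ⇒ x = acos(-1/3) ≈ 1.9106, -acos(-1/3) + 2*pi ≈ 4.3726

f''(x) = 3*sin(x)
Second-derivative test at each critical point:
  f''(1.9106) = 2.8284 > 0 → local minimum
  f''(4.3726) = -2.8284 < 0 → local maximum

Critical points: x = acos(-1/3) ≈ 1.9106 (local minimum); x = -acos(-1/3) + 2*pi ≈ 4.3726 (local maximum)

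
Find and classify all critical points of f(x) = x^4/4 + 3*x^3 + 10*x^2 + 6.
f'(x) = x*(x^2 + 9*x + 20)

Solve f'(x) = 0:
  Factor: x^3 + 9*x^2 + 20*x = x*(x + 4)*(x + 5) = 0.
  ⇒ x = -5, -4, 0

f''(x) = 3*x^2 + 18*x + 20
Second-derivative test at each critical point:
  f''(-5) = 5 > 0 → local minimum
  f''(-4) = -4 < 0 → local maximum
  f''(0) = 20 > 0 → local minimum

Critical points: x = -5 (local minimum); x = -4 (local maximum); x = 0 (local minimum)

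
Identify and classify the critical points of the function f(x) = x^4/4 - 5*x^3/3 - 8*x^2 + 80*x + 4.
f'(x) = x^3 - 5*x^2 - 16*x + 80

Solve f'(x) = 0:
  Factor: x^3 - 5*x^2 - 16*x + 80 = (x - 5)*(x - 4)*(x + 4) = 0.
  ⇒ x = -4, 4, 5

f''(x) = 3*x^2 - 10*x - 16
Second-derivative test at each critical point:
  f''(-4) = 72 > 0 → local minimum
  f''(4) = -8 < 0 → local maximum
  f''(5) = 9 > 0 → local minimum

Critical points: x = -4 (local minimum); x = 4 (local maximum); x = 5 (local minimum)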